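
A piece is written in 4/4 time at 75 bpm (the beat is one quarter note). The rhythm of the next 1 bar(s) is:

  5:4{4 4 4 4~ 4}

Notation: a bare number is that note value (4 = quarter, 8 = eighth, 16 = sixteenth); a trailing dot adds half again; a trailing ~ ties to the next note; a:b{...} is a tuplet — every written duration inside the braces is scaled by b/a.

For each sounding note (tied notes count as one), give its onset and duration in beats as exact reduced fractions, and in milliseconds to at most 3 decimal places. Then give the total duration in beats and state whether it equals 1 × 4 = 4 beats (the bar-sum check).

1) 0.0ms=0b +640.0ms=4/5b
2) 640.0ms=4/5b +640.0ms=4/5b
3) 1280.0ms=8/5b +640.0ms=4/5b
4) 1920.0ms=12/5b +1280.0ms=8/5b
Σ=4b of 4 (75bpm 4/4) — PASS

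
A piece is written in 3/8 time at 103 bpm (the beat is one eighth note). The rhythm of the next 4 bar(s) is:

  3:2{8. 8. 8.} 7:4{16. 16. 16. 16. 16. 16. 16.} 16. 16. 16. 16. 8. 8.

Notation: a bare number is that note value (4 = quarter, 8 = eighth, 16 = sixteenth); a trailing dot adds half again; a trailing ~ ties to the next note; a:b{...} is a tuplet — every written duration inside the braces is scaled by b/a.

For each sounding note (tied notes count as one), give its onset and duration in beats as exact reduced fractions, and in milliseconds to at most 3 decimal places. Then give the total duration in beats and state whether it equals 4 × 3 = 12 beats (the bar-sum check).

1) 0.0ms=0b +582.524ms=1b
2) 582.524ms=1b +582.524ms=1b
3) 1165.049ms=2b +582.524ms=1b
4) 1747.573ms=3b +249.653ms=3/7b
5) 1997.226ms=24/7b +249.653ms=3/7b
6) 2246.879ms=27/7b +249.653ms=3/7b
7) 2496.533ms=30/7b +249.653ms=3/7b
8) 2746.186ms=33/7b +249.653ms=3/7b
9) 2995.839ms=36/7b +249.653ms=3/7b
10) 3245.492ms=39/7b +249.653ms=3/7b
11) 3495.146ms=6b +436.893ms=3/4b
12) 3932.039ms=27/4b +436.893ms=3/4b
13) 4368.932ms=15/2b +436.893ms=3/4b
14) 4805.825ms=33/4b +436.893ms=3/4b
15) 5242.718ms=9b +873.786ms=3/2b
16) 6116.505ms=21/2b +873.786ms=3/2b
Σ=12b of 12 (103bpm 3/8) — PASS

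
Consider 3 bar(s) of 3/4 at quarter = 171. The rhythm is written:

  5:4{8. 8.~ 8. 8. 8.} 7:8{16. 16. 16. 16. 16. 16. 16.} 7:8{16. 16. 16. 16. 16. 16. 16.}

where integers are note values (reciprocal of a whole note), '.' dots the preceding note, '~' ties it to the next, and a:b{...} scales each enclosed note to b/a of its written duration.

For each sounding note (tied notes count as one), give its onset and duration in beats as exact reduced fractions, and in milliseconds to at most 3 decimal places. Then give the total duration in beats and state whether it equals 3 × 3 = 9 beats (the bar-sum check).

1) 0.0ms=0b +210.526ms=3/5b
2) 210.526ms=3/5b +421.053ms=6/5b
3) 631.579ms=9/5b +210.526ms=3/5b
4) 842.105ms=12/5b +210.526ms=3/5b
5) 1052.632ms=3b +150.376ms=3/7b
6) 1203.008ms=24/7b +150.376ms=3/7b
7) 1353.383ms=27/7b +150.376ms=3/7b
8) 1503.759ms=30/7b +150.376ms=3/7b
9) 1654.135ms=33/7b +150.376ms=3/7b
10) 1804.511ms=36/7b +150.376ms=3/7b
11) 1954.887ms=39/7b +150.376ms=3/7b
12) 2105.263ms=6b +150.376ms=3/7b
13) 2255.639ms=45/7b +150.376ms=3/7b
14) 2406.015ms=48/7b +150.376ms=3/7b
15) 2556.391ms=51/7b +150.376ms=3/7b
16) 2706.767ms=54/7b +150.376ms=3/7b
17) 2857.143ms=57/7b +150.376ms=3/7b
18) 3007.519ms=60/7b +150.376ms=3/7b
Σ=9b of 9 (171bpm 3/4) — PASS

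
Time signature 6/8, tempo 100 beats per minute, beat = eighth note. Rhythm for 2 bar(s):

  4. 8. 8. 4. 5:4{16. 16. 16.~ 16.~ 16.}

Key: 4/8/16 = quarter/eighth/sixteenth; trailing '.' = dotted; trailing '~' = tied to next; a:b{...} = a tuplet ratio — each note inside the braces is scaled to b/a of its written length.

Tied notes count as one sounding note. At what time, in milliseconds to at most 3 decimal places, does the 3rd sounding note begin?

1. 0.0ms @ 0 + 1800.0ms (3)
2. 1800.0ms @ 3 + 900.0ms (3/2)
3. 2700.0ms @ 9/2 + 900.0ms (3/2)
4. 3600.0ms @ 6 + 1800.0ms (3)
5. 5400.0ms @ 9 + 360.0ms (3/5)
6. 5760.0ms @ 48/5 + 360.0ms (3/5)
7. 6120.0ms @ 51/5 + 1080.0ms (9/5)

note 3 onset = 9/2b = 2700.0ms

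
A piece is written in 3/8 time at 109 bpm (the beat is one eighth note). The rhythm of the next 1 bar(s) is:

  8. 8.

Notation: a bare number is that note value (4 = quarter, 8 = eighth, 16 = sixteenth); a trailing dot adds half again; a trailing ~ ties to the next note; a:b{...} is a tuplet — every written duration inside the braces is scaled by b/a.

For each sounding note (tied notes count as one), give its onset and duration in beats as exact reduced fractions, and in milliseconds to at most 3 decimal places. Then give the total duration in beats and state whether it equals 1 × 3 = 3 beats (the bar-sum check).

1) 0.0ms=0b +825.688ms=3/2b
2) 825.688ms=3/2b +825.688ms=3/2b
Σ=3b of 3 (109bpm 3/8) — PASS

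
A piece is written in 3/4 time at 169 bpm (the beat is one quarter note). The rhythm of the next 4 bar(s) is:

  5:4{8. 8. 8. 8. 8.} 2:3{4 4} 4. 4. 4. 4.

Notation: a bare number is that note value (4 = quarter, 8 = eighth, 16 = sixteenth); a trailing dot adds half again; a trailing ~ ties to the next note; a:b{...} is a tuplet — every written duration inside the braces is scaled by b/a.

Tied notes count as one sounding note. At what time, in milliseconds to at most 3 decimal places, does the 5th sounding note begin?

note 5 onset = 12/5b = 852.071ms

1. 0.0ms @ 0 + 213.018ms (3/5)
2. 213.018ms @ 3/5 + 213.018ms (3/5)
3. 426.036ms @ 6/5 + 213.018ms (3/5)
4. 639.053ms @ 9/5 + 213.018ms (3/5)
5. 852.071ms @ 12/5 + 213.018ms (3/5)
6. 1065.089ms @ 3 + 532.544ms (3/2)
7. 1597.633ms @ 9/2 + 532.544ms (3/2)
8. 2130.178ms @ 6 + 532.544ms (3/2)
9. 2662.722ms @ 15/2 + 532.544ms (3/2)
10. 3195.266ms @ 9 + 532.544ms (3/2)
11. 3727.811ms @ 21/2 + 532.544ms (3/2)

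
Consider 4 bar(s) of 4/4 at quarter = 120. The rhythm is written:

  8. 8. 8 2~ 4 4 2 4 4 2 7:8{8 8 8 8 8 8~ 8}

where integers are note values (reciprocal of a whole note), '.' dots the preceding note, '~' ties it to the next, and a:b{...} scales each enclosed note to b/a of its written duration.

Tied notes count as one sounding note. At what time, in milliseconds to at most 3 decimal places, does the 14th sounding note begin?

1. 0.0ms @ 0 + 375.0ms (3/4)
2. 375.0ms @ 3/4 + 375.0ms (3/4)
3. 750.0ms @ 3/2 + 250.0ms (1/2)
4. 1000.0ms @ 2 + 1500.0ms (3)
5. 2500.0ms @ 5 + 500.0ms (1)
6. 3000.0ms @ 6 + 1000.0ms (2)
7. 4000.0ms @ 8 + 500.0ms (1)
8. 4500.0ms @ 9 + 500.0ms (1)
9. 5000.0ms @ 10 + 1000.0ms (2)
10. 6000.0ms @ 12 + 285.714ms (4/7)
11. 6285.714ms @ 88/7 + 285.714ms (4/7)
12. 6571.429ms @ 92/7 + 285.714ms (4/7)
13. 6857.143ms @ 96/7 + 285.714ms (4/7)
14. 7142.857ms @ 100/7 + 285.714ms (4/7)
15. 7428.571ms @ 104/7 + 571.429ms (8/7)

note 14 onset = 100/7b = 7142.857ms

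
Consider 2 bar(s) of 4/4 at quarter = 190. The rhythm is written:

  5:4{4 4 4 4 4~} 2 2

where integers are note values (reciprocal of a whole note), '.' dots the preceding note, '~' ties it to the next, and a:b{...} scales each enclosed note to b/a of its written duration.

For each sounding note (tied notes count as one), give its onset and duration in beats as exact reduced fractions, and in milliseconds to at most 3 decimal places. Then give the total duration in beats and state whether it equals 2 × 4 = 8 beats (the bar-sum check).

1) 0.0ms=0b +252.632ms=4/5b
2) 252.632ms=4/5b +252.632ms=4/5b
3) 505.263ms=8/5b +252.632ms=4/5b
4) 757.895ms=12/5b +252.632ms=4/5b
5) 1010.526ms=16/5b +884.211ms=14/5b
6) 1894.737ms=6b +631.579ms=2b
Σ=8b of 8 (190bpm 4/4) — PASS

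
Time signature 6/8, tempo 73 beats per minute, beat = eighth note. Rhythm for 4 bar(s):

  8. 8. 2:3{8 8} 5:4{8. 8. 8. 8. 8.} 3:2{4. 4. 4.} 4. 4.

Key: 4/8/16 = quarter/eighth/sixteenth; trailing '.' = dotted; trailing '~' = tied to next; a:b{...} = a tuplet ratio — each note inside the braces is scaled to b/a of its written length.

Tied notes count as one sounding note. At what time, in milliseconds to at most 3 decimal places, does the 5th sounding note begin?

1. 0.0ms @ 0 + 1232.877ms (3/2)
2. 1232.877ms @ 3/2 + 1232.877ms (3/2)
3. 2465.753ms @ 3 + 1232.877ms (3/2)
4. 3698.63ms @ 9/2 + 1232.877ms (3/2)
5. 4931.507ms @ 6 + 986.301ms (6/5)
6. 5917.808ms @ 36/5 + 986.301ms (6/5)
7. 6904.11ms @ 42/5 + 986.301ms (6/5)
8. 7890.411ms @ 48/5 + 986.301ms (6/5)
9. 8876.712ms @ 54/5 + 986.301ms (6/5)
10. 9863.014ms @ 12 + 1643.836ms (2)
11. 11506.849ms @ 14 + 1643.836ms (2)
12. 13150.685ms @ 16 + 1643.836ms (2)
13. 14794.521ms @ 18 + 2465.753ms (3)
14. 17260.274ms @ 21 + 2465.753ms (3)

note 5 onset = 6b = 4931.507ms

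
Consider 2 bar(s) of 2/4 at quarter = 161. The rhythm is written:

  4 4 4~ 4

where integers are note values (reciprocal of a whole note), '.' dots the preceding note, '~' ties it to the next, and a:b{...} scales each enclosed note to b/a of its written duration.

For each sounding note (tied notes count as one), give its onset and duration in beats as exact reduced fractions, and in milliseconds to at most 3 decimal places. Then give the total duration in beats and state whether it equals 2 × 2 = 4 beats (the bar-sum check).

1) 0.0ms=0b +372.671ms=1b
2) 372.671ms=1b +372.671ms=1b
3) 745.342ms=2b +745.342ms=2b
Σ=4b of 4 (161bpm 2/4) — PASS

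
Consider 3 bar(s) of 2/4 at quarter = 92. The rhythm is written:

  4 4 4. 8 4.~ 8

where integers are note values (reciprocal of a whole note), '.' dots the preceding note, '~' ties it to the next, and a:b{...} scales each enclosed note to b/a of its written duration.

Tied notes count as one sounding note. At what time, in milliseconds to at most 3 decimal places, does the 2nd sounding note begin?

1. 0.0ms @ 0 + 652.174ms (1)
2. 652.174ms @ 1 + 652.174ms (1)
3. 1304.348ms @ 2 + 978.261ms (3/2)
4. 2282.609ms @ 7/2 + 326.087ms (1/2)
5. 2608.696ms @ 4 + 1304.348ms (2)

note 2 onset = 1b = 652.174ms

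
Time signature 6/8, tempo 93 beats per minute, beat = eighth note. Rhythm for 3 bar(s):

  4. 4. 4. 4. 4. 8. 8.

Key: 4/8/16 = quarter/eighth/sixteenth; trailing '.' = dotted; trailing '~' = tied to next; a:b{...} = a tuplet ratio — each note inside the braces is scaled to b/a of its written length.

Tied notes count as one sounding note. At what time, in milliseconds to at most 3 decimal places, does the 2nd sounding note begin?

note 2 onset = 3b = 1935.484ms

1. 0.0ms @ 0 + 1935.484ms (3)
2. 1935.484ms @ 3 + 1935.484ms (3)
3. 3870.968ms @ 6 + 1935.484ms (3)
4. 5806.452ms @ 9 + 1935.484ms (3)
5. 7741.935ms @ 12 + 1935.484ms (3)
6. 9677.419ms @ 15 + 967.742ms (3/2)
7. 10645.161ms @ 33/2 + 967.742ms (3/2)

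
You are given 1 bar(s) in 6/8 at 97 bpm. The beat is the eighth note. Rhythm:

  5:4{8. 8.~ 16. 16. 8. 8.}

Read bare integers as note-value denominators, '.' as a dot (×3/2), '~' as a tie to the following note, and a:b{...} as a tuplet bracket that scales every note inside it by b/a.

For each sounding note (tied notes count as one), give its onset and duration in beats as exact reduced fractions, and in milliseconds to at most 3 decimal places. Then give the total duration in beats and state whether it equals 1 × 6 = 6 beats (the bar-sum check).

1) 0.0ms=0b +742.268ms=6/5b
2) 742.268ms=6/5b +1113.402ms=9/5b
3) 1855.67ms=3b +371.134ms=3/5b
4) 2226.804ms=18/5b +742.268ms=6/5b
5) 2969.072ms=24/5b +742.268ms=6/5b
Σ=6b of 6 (97bpm 6/8) — PASS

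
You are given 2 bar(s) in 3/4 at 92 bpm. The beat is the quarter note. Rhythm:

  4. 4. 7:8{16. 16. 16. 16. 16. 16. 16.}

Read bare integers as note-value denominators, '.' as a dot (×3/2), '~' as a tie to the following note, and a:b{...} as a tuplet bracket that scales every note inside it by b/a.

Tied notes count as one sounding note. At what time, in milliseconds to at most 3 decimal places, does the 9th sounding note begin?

1. 0.0ms @ 0 + 978.261ms (3/2)
2. 978.261ms @ 3/2 + 978.261ms (3/2)
3. 1956.522ms @ 3 + 279.503ms (3/7)
4. 2236.025ms @ 24/7 + 279.503ms (3/7)
5. 2515.528ms @ 27/7 + 279.503ms (3/7)
6. 2795.031ms @ 30/7 + 279.503ms (3/7)
7. 3074.534ms @ 33/7 + 279.503ms (3/7)
8. 3354.037ms @ 36/7 + 279.503ms (3/7)
9. 3633.54ms @ 39/7 + 279.503ms (3/7)

note 9 onset = 39/7b = 3633.54ms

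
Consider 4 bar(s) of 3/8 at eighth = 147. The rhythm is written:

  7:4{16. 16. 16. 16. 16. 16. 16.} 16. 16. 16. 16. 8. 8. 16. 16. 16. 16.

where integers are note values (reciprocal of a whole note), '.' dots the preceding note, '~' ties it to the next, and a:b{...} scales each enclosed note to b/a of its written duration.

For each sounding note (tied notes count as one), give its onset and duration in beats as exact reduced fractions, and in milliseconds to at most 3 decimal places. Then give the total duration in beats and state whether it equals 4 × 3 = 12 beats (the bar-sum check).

1) 0.0ms=0b +174.927ms=3/7b
2) 174.927ms=3/7b +174.927ms=3/7b
3) 349.854ms=6/7b +174.927ms=3/7b
4) 524.781ms=9/7b +174.927ms=3/7b
5) 699.708ms=12/7b +174.927ms=3/7b
6) 874.636ms=15/7b +174.927ms=3/7b
7) 1049.563ms=18/7b +174.927ms=3/7b
8) 1224.49ms=3b +306.122ms=3/4b
9) 1530.612ms=15/4b +306.122ms=3/4b
10) 1836.735ms=9/2b +306.122ms=3/4b
11) 2142.857ms=21/4b +306.122ms=3/4b
12) 2448.98ms=6b +612.245ms=3/2b
13) 3061.224ms=15/2b +612.245ms=3/2b
14) 3673.469ms=9b +306.122ms=3/4b
15) 3979.592ms=39/4b +306.122ms=3/4b
16) 4285.714ms=21/2b +306.122ms=3/4b
17) 4591.837ms=45/4b +306.122ms=3/4b
Σ=12b of 12 (147bpm 3/8) — PASS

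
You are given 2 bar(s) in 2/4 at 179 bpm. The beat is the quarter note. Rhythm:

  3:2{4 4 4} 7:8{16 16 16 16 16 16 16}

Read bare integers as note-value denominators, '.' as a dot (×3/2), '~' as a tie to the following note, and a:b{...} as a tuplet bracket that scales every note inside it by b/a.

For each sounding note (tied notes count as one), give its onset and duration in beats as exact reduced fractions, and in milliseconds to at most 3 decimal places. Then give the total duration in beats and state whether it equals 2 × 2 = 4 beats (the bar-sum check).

1) 0.0ms=0b +223.464ms=2/3b
2) 223.464ms=2/3b +223.464ms=2/3b
3) 446.927ms=4/3b +223.464ms=2/3b
4) 670.391ms=2b +95.77ms=2/7b
5) 766.161ms=16/7b +95.77ms=2/7b
6) 861.931ms=18/7b +95.77ms=2/7b
7) 957.702ms=20/7b +95.77ms=2/7b
8) 1053.472ms=22/7b +95.77ms=2/7b
9) 1149.242ms=24/7b +95.77ms=2/7b
10) 1245.012ms=26/7b +95.77ms=2/7b
Σ=4b of 4 (179bpm 2/4) — PASS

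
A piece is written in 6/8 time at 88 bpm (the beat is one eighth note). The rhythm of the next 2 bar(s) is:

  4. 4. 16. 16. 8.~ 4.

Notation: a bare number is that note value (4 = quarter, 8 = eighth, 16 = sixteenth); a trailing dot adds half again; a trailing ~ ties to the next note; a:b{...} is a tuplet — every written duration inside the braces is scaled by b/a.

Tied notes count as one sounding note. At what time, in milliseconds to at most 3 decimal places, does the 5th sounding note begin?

note 5 onset = 15/2b = 5113.636ms

1. 0.0ms @ 0 + 2045.455ms (3)
2. 2045.455ms @ 3 + 2045.455ms (3)
3. 4090.909ms @ 6 + 511.364ms (3/4)
4. 4602.273ms @ 27/4 + 511.364ms (3/4)
5. 5113.636ms @ 15/2 + 3068.182ms (9/2)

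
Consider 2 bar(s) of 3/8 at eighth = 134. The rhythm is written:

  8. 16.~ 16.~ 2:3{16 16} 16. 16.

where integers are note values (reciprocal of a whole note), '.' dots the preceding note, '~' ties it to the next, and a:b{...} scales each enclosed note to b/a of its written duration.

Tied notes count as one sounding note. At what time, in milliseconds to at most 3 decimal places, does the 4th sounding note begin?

note 4 onset = 9/2b = 2014.925ms

1. 0.0ms @ 0 + 671.642ms (3/2)
2. 671.642ms @ 3/2 + 1007.463ms (9/4)
3. 1679.104ms @ 15/4 + 335.821ms (3/4)
4. 2014.925ms @ 9/2 + 335.821ms (3/4)
5. 2350.746ms @ 21/4 + 335.821ms (3/4)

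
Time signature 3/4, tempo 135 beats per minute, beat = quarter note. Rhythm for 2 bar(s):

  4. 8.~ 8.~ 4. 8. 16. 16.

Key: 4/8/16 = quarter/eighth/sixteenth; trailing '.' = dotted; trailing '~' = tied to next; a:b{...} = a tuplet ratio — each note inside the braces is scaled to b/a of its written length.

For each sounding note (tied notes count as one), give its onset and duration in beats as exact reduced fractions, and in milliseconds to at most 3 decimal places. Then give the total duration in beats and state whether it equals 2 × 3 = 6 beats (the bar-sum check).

1) 0.0ms=0b +666.667ms=3/2b
2) 666.667ms=3/2b +1333.333ms=3b
3) 2000.0ms=9/2b +333.333ms=3/4b
4) 2333.333ms=21/4b +166.667ms=3/8b
5) 2500.0ms=45/8b +166.667ms=3/8b
Σ=6b of 6 (135bpm 3/4) — PASS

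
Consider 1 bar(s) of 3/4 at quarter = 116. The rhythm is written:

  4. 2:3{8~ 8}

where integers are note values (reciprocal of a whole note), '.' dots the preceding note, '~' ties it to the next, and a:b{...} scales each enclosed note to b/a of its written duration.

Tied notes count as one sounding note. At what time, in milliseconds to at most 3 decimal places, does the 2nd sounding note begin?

note 2 onset = 3/2b = 775.862ms

1. 0.0ms @ 0 + 775.862ms (3/2)
2. 775.862ms @ 3/2 + 775.862ms (3/2)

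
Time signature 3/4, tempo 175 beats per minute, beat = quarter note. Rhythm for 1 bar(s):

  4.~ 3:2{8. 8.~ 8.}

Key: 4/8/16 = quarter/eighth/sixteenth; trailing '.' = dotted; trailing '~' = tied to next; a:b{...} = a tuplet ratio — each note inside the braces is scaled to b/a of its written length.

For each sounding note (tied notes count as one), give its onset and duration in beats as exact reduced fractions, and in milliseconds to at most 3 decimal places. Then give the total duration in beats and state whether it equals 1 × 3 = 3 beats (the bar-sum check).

1) 0.0ms=0b +685.714ms=2b
2) 685.714ms=2b +342.857ms=1b
Σ=3b of 3 (175bpm 3/4) — PASS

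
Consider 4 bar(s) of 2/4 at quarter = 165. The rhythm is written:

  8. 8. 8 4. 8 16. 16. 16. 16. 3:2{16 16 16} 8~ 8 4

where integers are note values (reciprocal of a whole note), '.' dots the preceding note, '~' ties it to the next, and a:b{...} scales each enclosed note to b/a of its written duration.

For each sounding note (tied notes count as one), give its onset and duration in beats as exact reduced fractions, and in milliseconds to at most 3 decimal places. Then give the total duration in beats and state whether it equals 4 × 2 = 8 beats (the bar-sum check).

1) 0.0ms=0b +272.727ms=3/4b
2) 272.727ms=3/4b +272.727ms=3/4b
3) 545.455ms=3/2b +181.818ms=1/2b
4) 727.273ms=2b +545.455ms=3/2b
5) 1272.727ms=7/2b +181.818ms=1/2b
6) 1454.545ms=4b +136.364ms=3/8b
7) 1590.909ms=35/8b +136.364ms=3/8b
8) 1727.273ms=19/4b +136.364ms=3/8b
9) 1863.636ms=41/8b +136.364ms=3/8b
10) 2000.0ms=11/2b +60.606ms=1/6b
11) 2060.606ms=17/3b +60.606ms=1/6b
12) 2121.212ms=35/6b +60.606ms=1/6b
13) 2181.818ms=6b +363.636ms=1b
14) 2545.455ms=7b +363.636ms=1b
Σ=8b of 8 (165bpm 2/4) — PASS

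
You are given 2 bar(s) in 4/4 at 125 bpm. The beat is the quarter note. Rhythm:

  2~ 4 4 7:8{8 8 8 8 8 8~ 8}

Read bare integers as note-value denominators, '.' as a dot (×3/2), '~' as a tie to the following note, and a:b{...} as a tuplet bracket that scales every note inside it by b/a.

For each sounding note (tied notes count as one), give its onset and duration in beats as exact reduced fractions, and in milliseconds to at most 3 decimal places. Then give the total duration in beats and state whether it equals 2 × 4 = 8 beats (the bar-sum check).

1) 0.0ms=0b +1440.0ms=3b
2) 1440.0ms=3b +480.0ms=1b
3) 1920.0ms=4b +274.286ms=4/7b
4) 2194.286ms=32/7b +274.286ms=4/7b
5) 2468.571ms=36/7b +274.286ms=4/7b
6) 2742.857ms=40/7b +274.286ms=4/7b
7) 3017.143ms=44/7b +274.286ms=4/7b
8) 3291.429ms=48/7b +548.571ms=8/7b
Σ=8b of 8 (125bpm 4/4) — PASS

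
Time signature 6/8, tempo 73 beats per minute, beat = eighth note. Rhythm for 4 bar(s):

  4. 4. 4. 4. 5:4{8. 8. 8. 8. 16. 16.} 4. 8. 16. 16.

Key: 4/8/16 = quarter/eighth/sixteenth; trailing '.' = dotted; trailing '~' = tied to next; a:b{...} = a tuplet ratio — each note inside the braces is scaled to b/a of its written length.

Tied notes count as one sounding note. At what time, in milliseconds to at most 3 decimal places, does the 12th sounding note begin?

1. 0.0ms @ 0 + 2465.753ms (3)
2. 2465.753ms @ 3 + 2465.753ms (3)
3. 4931.507ms @ 6 + 2465.753ms (3)
4. 7397.26ms @ 9 + 2465.753ms (3)
5. 9863.014ms @ 12 + 986.301ms (6/5)
6. 10849.315ms @ 66/5 + 986.301ms (6/5)
7. 11835.616ms @ 72/5 + 986.301ms (6/5)
8. 12821.918ms @ 78/5 + 986.301ms (6/5)
9. 13808.219ms @ 84/5 + 493.151ms (3/5)
10. 14301.37ms @ 87/5 + 493.151ms (3/5)
11. 14794.521ms @ 18 + 2465.753ms (3)
12. 17260.274ms @ 21 + 1232.877ms (3/2)
13. 18493.151ms @ 45/2 + 616.438ms (3/4)
14. 19109.589ms @ 93/4 + 616.438ms (3/4)

note 12 onset = 21b = 17260.274ms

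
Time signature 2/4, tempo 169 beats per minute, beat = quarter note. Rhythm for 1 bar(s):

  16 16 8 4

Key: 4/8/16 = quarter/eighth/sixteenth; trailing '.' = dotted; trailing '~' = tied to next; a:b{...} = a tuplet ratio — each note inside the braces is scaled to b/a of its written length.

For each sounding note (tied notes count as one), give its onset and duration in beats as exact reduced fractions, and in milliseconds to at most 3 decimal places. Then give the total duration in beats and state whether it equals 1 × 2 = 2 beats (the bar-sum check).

1) 0.0ms=0b +88.757ms=1/4b
2) 88.757ms=1/4b +88.757ms=1/4b
3) 177.515ms=1/2b +177.515ms=1/2b
4) 355.03ms=1b +355.03ms=1b
Σ=2b of 2 (169bpm 2/4) — PASS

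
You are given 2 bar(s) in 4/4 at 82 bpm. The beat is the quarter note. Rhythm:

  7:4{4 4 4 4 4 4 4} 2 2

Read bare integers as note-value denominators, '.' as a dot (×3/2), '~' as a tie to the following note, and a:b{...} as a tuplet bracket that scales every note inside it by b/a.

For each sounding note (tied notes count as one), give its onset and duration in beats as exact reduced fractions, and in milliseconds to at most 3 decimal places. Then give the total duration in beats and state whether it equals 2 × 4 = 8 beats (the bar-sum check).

1) 0.0ms=0b +418.118ms=4/7b
2) 418.118ms=4/7b +418.118ms=4/7b
3) 836.237ms=8/7b +418.118ms=4/7b
4) 1254.355ms=12/7b +418.118ms=4/7b
5) 1672.474ms=16/7b +418.118ms=4/7b
6) 2090.592ms=20/7b +418.118ms=4/7b
7) 2508.711ms=24/7b +418.118ms=4/7b
8) 2926.829ms=4b +1463.415ms=2b
9) 4390.244ms=6b +1463.415ms=2b
Σ=8b of 8 (82bpm 4/4) — PASS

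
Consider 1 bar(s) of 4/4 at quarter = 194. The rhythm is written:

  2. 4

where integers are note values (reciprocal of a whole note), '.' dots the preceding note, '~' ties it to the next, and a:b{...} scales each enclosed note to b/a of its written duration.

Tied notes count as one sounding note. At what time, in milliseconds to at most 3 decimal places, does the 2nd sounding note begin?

1. 0.0ms @ 0 + 927.835ms (3)
2. 927.835ms @ 3 + 309.278ms (1)

note 2 onset = 3b = 927.835ms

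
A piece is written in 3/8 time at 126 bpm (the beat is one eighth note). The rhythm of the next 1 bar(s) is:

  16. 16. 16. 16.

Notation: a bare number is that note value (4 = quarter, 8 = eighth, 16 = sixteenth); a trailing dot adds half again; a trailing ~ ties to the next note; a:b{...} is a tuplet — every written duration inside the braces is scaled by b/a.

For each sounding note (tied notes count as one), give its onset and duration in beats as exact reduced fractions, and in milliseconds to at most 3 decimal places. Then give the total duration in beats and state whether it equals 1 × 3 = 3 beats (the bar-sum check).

1) 0.0ms=0b +357.143ms=3/4b
2) 357.143ms=3/4b +357.143ms=3/4b
3) 714.286ms=3/2b +357.143ms=3/4b
4) 1071.429ms=9/4b +357.143ms=3/4b
Σ=3b of 3 (126bpm 3/8) — PASS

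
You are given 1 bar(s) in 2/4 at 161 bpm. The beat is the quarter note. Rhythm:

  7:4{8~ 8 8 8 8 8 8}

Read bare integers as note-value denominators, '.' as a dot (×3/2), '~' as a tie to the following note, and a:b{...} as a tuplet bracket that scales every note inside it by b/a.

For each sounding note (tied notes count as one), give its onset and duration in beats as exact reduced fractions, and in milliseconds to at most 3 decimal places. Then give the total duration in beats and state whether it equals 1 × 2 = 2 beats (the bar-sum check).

1) 0.0ms=0b +212.955ms=4/7b
2) 212.955ms=4/7b +106.477ms=2/7b
3) 319.432ms=6/7b +106.477ms=2/7b
4) 425.909ms=8/7b +106.477ms=2/7b
5) 532.387ms=10/7b +106.477ms=2/7b
6) 638.864ms=12/7b +106.477ms=2/7b
Σ=2b of 2 (161bpm 2/4) — PASS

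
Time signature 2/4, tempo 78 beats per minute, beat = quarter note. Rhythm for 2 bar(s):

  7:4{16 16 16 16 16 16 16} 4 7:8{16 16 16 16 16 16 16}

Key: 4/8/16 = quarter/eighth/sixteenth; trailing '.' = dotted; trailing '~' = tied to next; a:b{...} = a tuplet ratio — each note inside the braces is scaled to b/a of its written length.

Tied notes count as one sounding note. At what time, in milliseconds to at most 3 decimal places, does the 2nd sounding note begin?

1. 0.0ms @ 0 + 109.89ms (1/7)
2. 109.89ms @ 1/7 + 109.89ms (1/7)
3. 219.78ms @ 2/7 + 109.89ms (1/7)
4. 329.67ms @ 3/7 + 109.89ms (1/7)
5. 439.56ms @ 4/7 + 109.89ms (1/7)
6. 549.451ms @ 5/7 + 109.89ms (1/7)
7. 659.341ms @ 6/7 + 109.89ms (1/7)
8. 769.231ms @ 1 + 769.231ms (1)
9. 1538.462ms @ 2 + 219.78ms (2/7)
10. 1758.242ms @ 16/7 + 219.78ms (2/7)
11. 1978.022ms @ 18/7 + 219.78ms (2/7)
12. 2197.802ms @ 20/7 + 219.78ms (2/7)
13. 2417.582ms @ 22/7 + 219.78ms (2/7)
14. 2637.363ms @ 24/7 + 219.78ms (2/7)
15. 2857.143ms @ 26/7 + 219.78ms (2/7)

note 2 onset = 1/7b = 109.89ms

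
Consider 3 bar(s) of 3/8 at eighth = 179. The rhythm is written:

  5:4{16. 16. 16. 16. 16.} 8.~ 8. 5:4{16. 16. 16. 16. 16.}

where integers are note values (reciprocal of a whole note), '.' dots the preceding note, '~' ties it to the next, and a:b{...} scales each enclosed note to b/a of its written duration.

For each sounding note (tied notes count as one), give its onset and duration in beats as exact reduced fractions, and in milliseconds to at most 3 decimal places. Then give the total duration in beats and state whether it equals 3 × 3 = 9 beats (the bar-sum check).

1) 0.0ms=0b +201.117ms=3/5b
2) 201.117ms=3/5b +201.117ms=3/5b
3) 402.235ms=6/5b +201.117ms=3/5b
4) 603.352ms=9/5b +201.117ms=3/5b
5) 804.469ms=12/5b +201.117ms=3/5b
6) 1005.587ms=3b +1005.587ms=3b
7) 2011.173ms=6b +201.117ms=3/5b
8) 2212.291ms=33/5b +201.117ms=3/5b
9) 2413.408ms=36/5b +201.117ms=3/5b
10) 2614.525ms=39/5b +201.117ms=3/5b
11) 2815.642ms=42/5b +201.117ms=3/5b
Σ=9b of 9 (179bpm 3/8) — PASS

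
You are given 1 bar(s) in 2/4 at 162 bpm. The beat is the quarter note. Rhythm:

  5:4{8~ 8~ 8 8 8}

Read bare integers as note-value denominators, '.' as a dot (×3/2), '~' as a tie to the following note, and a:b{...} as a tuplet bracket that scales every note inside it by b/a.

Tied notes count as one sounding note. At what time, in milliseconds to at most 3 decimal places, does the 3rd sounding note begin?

1. 0.0ms @ 0 + 444.444ms (6/5)
2. 444.444ms @ 6/5 + 148.148ms (2/5)
3. 592.593ms @ 8/5 + 148.148ms (2/5)

note 3 onset = 8/5b = 592.593ms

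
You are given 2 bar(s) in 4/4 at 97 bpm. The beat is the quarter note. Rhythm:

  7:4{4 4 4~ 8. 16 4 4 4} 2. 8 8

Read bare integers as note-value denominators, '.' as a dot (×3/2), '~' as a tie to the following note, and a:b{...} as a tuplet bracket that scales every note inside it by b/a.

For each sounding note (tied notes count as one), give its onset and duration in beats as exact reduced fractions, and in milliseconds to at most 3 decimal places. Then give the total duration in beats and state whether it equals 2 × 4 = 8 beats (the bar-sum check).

1) 0.0ms=0b +353.461ms=4/7b
2) 353.461ms=4/7b +353.461ms=4/7b
3) 706.922ms=8/7b +618.557ms=1b
4) 1325.479ms=15/7b +88.365ms=1/7b
5) 1413.844ms=16/7b +353.461ms=4/7b
6) 1767.305ms=20/7b +353.461ms=4/7b
7) 2120.766ms=24/7b +353.461ms=4/7b
8) 2474.227ms=4b +1855.67ms=3b
9) 4329.897ms=7b +309.278ms=1/2b
10) 4639.175ms=15/2b +309.278ms=1/2b
Σ=8b of 8 (97bpm 4/4) — PASS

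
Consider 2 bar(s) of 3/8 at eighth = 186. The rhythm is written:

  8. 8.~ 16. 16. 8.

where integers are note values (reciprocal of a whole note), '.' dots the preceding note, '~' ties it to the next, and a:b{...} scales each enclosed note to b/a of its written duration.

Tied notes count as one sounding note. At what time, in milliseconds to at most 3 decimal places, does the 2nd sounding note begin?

note 2 onset = 3/2b = 483.871ms

1. 0.0ms @ 0 + 483.871ms (3/2)
2. 483.871ms @ 3/2 + 725.806ms (9/4)
3. 1209.677ms @ 15/4 + 241.935ms (3/4)
4. 1451.613ms @ 9/2 + 483.871ms (3/2)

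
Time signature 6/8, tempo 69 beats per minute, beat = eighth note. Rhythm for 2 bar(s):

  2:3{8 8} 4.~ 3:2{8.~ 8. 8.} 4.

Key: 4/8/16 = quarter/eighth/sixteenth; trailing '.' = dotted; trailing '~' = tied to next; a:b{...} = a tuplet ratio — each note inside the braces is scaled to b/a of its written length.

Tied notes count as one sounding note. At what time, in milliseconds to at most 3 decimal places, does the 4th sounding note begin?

note 4 onset = 8b = 6956.522ms

1. 0.0ms @ 0 + 1304.348ms (3/2)
2. 1304.348ms @ 3/2 + 1304.348ms (3/2)
3. 2608.696ms @ 3 + 4347.826ms (5)
4. 6956.522ms @ 8 + 869.565ms (1)
5. 7826.087ms @ 9 + 2608.696ms (3)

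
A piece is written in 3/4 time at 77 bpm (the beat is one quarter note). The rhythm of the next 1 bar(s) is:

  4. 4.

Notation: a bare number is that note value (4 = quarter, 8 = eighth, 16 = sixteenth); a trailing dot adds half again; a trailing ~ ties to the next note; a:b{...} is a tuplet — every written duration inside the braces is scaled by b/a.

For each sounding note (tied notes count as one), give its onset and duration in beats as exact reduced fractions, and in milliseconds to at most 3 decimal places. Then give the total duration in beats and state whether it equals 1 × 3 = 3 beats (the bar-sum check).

1) 0.0ms=0b +1168.831ms=3/2b
2) 1168.831ms=3/2b +1168.831ms=3/2b
Σ=3b of 3 (77bpm 3/4) — PASS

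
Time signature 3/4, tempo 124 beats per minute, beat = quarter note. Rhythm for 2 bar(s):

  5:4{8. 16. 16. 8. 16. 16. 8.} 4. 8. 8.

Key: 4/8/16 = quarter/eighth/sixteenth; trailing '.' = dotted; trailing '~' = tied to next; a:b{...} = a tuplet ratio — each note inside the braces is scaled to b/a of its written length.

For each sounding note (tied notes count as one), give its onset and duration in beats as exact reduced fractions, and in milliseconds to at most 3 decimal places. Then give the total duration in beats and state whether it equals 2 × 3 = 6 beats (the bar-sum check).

1) 0.0ms=0b +290.323ms=3/5b
2) 290.323ms=3/5b +145.161ms=3/10b
3) 435.484ms=9/10b +145.161ms=3/10b
4) 580.645ms=6/5b +290.323ms=3/5b
5) 870.968ms=9/5b +145.161ms=3/10b
6) 1016.129ms=21/10b +145.161ms=3/10b
7) 1161.29ms=12/5b +290.323ms=3/5b
8) 1451.613ms=3b +725.806ms=3/2b
9) 2177.419ms=9/2b +362.903ms=3/4b
10) 2540.323ms=21/4b +362.903ms=3/4b
Σ=6b of 6 (124bpm 3/4) — PASS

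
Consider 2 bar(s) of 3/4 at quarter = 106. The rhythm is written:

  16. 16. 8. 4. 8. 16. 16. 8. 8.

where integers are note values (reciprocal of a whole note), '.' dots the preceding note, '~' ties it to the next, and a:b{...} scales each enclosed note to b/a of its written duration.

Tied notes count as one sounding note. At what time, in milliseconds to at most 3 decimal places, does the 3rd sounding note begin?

note 3 onset = 3/4b = 424.528ms

1. 0.0ms @ 0 + 212.264ms (3/8)
2. 212.264ms @ 3/8 + 212.264ms (3/8)
3. 424.528ms @ 3/4 + 424.528ms (3/4)
4. 849.057ms @ 3/2 + 849.057ms (3/2)
5. 1698.113ms @ 3 + 424.528ms (3/4)
6. 2122.642ms @ 15/4 + 212.264ms (3/8)
7. 2334.906ms @ 33/8 + 212.264ms (3/8)
8. 2547.17ms @ 9/2 + 424.528ms (3/4)
9. 2971.698ms @ 21/4 + 424.528ms (3/4)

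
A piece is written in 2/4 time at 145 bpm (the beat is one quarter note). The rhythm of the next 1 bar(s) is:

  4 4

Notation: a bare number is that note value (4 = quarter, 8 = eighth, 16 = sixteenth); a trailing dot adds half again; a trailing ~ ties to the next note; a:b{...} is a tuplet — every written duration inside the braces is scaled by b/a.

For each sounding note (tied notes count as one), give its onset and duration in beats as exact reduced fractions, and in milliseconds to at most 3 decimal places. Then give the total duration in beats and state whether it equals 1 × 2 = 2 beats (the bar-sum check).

1) 0.0ms=0b +413.793ms=1b
2) 413.793ms=1b +413.793ms=1b
Σ=2b of 2 (145bpm 2/4) — PASS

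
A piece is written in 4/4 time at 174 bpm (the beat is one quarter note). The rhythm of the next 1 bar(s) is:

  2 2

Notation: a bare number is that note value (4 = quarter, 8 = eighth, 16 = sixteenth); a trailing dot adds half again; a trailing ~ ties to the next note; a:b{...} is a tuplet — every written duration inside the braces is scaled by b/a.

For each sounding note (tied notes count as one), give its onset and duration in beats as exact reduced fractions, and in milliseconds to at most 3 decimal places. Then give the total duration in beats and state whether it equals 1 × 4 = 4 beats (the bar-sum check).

1) 0.0ms=0b +689.655ms=2b
2) 689.655ms=2b +689.655ms=2b
Σ=4b of 4 (174bpm 4/4) — PASS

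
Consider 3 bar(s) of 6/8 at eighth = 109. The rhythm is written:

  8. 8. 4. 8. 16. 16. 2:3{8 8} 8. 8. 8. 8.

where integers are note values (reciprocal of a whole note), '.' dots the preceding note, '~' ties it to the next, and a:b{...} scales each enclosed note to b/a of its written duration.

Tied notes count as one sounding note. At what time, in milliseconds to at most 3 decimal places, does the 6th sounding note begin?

note 6 onset = 33/4b = 4541.284ms

1. 0.0ms @ 0 + 825.688ms (3/2)
2. 825.688ms @ 3/2 + 825.688ms (3/2)
3. 1651.376ms @ 3 + 1651.376ms (3)
4. 3302.752ms @ 6 + 825.688ms (3/2)
5. 4128.44ms @ 15/2 + 412.844ms (3/4)
6. 4541.284ms @ 33/4 + 412.844ms (3/4)
7. 4954.128ms @ 9 + 825.688ms (3/2)
8. 5779.817ms @ 21/2 + 825.688ms (3/2)
9. 6605.505ms @ 12 + 825.688ms (3/2)
10. 7431.193ms @ 27/2 + 825.688ms (3/2)
11. 8256.881ms @ 15 + 825.688ms (3/2)
12. 9082.569ms @ 33/2 + 825.688ms (3/2)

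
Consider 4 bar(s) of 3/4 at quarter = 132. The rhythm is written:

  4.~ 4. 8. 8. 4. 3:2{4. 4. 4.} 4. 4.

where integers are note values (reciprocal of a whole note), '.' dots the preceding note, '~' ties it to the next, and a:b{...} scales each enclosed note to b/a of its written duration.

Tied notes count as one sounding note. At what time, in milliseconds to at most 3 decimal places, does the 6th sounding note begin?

note 6 onset = 7b = 3181.818ms

1. 0.0ms @ 0 + 1363.636ms (3)
2. 1363.636ms @ 3 + 340.909ms (3/4)
3. 1704.545ms @ 15/4 + 340.909ms (3/4)
4. 2045.455ms @ 9/2 + 681.818ms (3/2)
5. 2727.273ms @ 6 + 454.545ms (1)
6. 3181.818ms @ 7 + 454.545ms (1)
7. 3636.364ms @ 8 + 454.545ms (1)
8. 4090.909ms @ 9 + 681.818ms (3/2)
9. 4772.727ms @ 21/2 + 681.818ms (3/2)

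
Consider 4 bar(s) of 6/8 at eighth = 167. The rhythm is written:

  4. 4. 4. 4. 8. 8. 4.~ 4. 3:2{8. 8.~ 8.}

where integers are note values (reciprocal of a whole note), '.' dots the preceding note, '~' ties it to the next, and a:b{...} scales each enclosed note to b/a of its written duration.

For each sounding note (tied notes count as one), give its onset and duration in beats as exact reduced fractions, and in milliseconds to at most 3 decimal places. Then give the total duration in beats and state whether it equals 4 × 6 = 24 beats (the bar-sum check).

1) 0.0ms=0b +1077.844ms=3b
2) 1077.844ms=3b +1077.844ms=3b
3) 2155.689ms=6b +1077.844ms=3b
4) 3233.533ms=9b +1077.844ms=3b
5) 4311.377ms=12b +538.922ms=3/2b
6) 4850.299ms=27/2b +538.922ms=3/2b
7) 5389.222ms=15b +2155.689ms=6b
8) 7544.91ms=21b +359.281ms=1b
9) 7904.192ms=22b +718.563ms=2b
Σ=24b of 24 (167bpm 6/8) — PASS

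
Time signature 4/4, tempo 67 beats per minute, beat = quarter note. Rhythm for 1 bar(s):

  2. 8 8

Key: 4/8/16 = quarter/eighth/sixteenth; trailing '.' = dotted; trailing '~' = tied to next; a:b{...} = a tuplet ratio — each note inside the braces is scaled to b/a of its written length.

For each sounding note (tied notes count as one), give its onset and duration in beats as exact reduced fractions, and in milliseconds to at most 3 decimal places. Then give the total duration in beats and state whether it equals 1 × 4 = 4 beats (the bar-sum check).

1) 0.0ms=0b +2686.567ms=3b
2) 2686.567ms=3b +447.761ms=1/2b
3) 3134.328ms=7/2b +447.761ms=1/2b
Σ=4b of 4 (67bpm 4/4) — PASS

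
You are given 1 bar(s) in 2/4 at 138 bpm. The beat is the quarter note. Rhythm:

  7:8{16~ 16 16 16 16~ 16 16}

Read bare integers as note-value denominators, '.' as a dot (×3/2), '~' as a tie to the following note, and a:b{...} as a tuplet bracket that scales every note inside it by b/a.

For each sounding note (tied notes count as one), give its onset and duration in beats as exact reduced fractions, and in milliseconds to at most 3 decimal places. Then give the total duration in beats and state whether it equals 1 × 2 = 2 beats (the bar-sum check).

1) 0.0ms=0b +248.447ms=4/7b
2) 248.447ms=4/7b +124.224ms=2/7b
3) 372.671ms=6/7b +124.224ms=2/7b
4) 496.894ms=8/7b +248.447ms=4/7b
5) 745.342ms=12/7b +124.224ms=2/7b
Σ=2b of 2 (138bpm 2/4) — PASS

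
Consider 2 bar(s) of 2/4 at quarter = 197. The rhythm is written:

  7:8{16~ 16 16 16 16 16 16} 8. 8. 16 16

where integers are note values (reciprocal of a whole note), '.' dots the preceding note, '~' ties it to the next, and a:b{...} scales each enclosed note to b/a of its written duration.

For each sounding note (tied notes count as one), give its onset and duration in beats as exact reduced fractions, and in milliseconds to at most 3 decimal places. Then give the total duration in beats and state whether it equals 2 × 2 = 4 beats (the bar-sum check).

1) 0.0ms=0b +174.039ms=4/7b
2) 174.039ms=4/7b +87.02ms=2/7b
3) 261.059ms=6/7b +87.02ms=2/7b
4) 348.078ms=8/7b +87.02ms=2/7b
5) 435.098ms=10/7b +87.02ms=2/7b
6) 522.117ms=12/7b +87.02ms=2/7b
7) 609.137ms=2b +228.426ms=3/4b
8) 837.563ms=11/4b +228.426ms=3/4b
9) 1065.99ms=7/2b +76.142ms=1/4b
10) 1142.132ms=15/4b +76.142ms=1/4b
Σ=4b of 4 (197bpm 2/4) — PASS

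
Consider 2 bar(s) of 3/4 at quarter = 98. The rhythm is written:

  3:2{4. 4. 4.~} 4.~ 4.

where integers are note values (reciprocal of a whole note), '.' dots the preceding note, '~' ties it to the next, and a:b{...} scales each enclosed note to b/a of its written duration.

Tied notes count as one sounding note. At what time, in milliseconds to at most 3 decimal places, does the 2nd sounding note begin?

note 2 onset = 1b = 612.245ms

1. 0.0ms @ 0 + 612.245ms (1)
2. 612.245ms @ 1 + 612.245ms (1)
3. 1224.49ms @ 2 + 2448.98ms (4)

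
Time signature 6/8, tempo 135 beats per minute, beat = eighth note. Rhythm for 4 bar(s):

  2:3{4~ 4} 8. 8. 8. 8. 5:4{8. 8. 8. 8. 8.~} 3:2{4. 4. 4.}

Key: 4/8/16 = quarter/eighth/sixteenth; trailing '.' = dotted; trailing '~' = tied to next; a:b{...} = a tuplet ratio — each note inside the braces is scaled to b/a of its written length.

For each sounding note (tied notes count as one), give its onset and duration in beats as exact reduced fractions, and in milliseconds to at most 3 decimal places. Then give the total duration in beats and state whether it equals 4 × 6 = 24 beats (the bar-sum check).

1) 0.0ms=0b +2666.667ms=6b
2) 2666.667ms=6b +666.667ms=3/2b
3) 3333.333ms=15/2b +666.667ms=3/2b
4) 4000.0ms=9b +666.667ms=3/2b
5) 4666.667ms=21/2b +666.667ms=3/2b
6) 5333.333ms=12b +533.333ms=6/5b
7) 5866.667ms=66/5b +533.333ms=6/5b
8) 6400.0ms=72/5b +533.333ms=6/5b
9) 6933.333ms=78/5b +533.333ms=6/5b
10) 7466.667ms=84/5b +1422.222ms=16/5b
11) 8888.889ms=20b +888.889ms=2b
12) 9777.778ms=22b +888.889ms=2b
Σ=24b of 24 (135bpm 6/8) — PASS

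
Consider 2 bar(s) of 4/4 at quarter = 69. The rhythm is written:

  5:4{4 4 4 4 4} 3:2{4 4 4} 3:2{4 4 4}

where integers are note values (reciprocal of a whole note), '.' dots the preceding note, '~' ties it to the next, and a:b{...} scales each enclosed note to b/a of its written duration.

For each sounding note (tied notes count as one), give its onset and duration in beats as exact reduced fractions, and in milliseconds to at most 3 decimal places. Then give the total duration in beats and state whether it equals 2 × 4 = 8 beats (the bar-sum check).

1) 0.0ms=0b +695.652ms=4/5b
2) 695.652ms=4/5b +695.652ms=4/5b
3) 1391.304ms=8/5b +695.652ms=4/5b
4) 2086.957ms=12/5b +695.652ms=4/5b
5) 2782.609ms=16/5b +695.652ms=4/5b
6) 3478.261ms=4b +579.71ms=2/3b
7) 4057.971ms=14/3b +579.71ms=2/3b
8) 4637.681ms=16/3b +579.71ms=2/3b
9) 5217.391ms=6b +579.71ms=2/3b
10) 5797.101ms=20/3b +579.71ms=2/3b
11) 6376.812ms=22/3b +579.71ms=2/3b
Σ=8b of 8 (69bpm 4/4) — PASS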